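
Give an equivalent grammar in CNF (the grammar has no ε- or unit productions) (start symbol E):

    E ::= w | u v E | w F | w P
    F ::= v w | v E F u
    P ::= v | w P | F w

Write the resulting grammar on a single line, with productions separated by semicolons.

E ::= w | X1 Y1 | X3 F | X3 P; F ::= X2 X3 | X2 Y2; P ::= v | X3 P | F X3; X1 ::= u; X2 ::= v; X3 ::= w; Y1 ::= X2 E; Y2 ::= E Y3; Y3 ::= F X1

Introduce a nonterminal for each terminal appearing in a rule of length ≥ 2: X1 → u, X2 → v, X3 → w.
Binarize each right-hand side of length ≥ 3 by chaining fresh nonterminals (Y1, Y2, …): affected rules were E → X1 X2 E; F → X2 E F X1.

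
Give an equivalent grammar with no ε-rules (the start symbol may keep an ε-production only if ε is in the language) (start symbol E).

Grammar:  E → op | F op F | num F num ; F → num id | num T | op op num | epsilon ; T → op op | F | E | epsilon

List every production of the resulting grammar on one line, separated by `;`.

E → op | F op F | F op | op F | num F num | num num; F → num id | num T | num | op op num; T → op op | F | E

The nullable symbols are {F, T}.
ε ∉ L(G), so no ε-production is kept.
Add the nullable-subset variants: E → F op F gives F op F | F op | op F. E → num F num gives num F num | num num. F → num T gives num T | num.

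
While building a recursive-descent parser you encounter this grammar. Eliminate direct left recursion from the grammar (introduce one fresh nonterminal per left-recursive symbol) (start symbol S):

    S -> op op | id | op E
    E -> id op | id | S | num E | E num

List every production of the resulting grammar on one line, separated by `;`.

S -> op op | id | op E; E -> id op E' | id E' | S E' | num E E'; E' -> num E' | epsilon

E is directly left-recursive.
For E: α = {num}, β = {id op, id, S, num E}. Rewrite as E → β E' and E' → α E' | ε.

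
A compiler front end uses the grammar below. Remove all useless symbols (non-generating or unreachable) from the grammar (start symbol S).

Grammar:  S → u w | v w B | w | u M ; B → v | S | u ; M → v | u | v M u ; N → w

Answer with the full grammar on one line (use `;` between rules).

Generating nonterminals: {B, M, N, S}.
Reachable from S after that: {B, M, S}.
Removed useless symbols: {N} and every production mentioning them.

S → u w | v w B | w | u M; B → v | S | u; M → v | u | v M u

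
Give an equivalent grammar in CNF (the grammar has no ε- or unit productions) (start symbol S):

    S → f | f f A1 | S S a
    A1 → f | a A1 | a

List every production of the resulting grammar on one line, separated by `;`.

S → f | X1 Y1 | S Y2; A1 → f | X2 A1 | a; X1 → f; X2 → a; Y1 → X1 A1; Y2 → S X2

Introduce a nonterminal for each terminal appearing in a rule of length ≥ 2: X1 → f, X2 → a.
Binarize each right-hand side of length ≥ 3 by chaining fresh nonterminals (Y1, Y2, …): affected rules were S → X1 X1 A1; S → S S X2.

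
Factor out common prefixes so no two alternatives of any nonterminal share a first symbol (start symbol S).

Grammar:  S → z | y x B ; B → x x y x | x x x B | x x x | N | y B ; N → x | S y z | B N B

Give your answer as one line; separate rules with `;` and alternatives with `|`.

S → z | y x B; B → N | y B | x x B'; N → x | S y z | B N B; B' → y x | x B''; B'' → B | ε

B has alternatives sharing prefix 'x x': factor to B → x x B' with B' → y x | x B | x.
B' has alternatives sharing prefix 'x': factor to B' → x B'' with B'' → B | ε.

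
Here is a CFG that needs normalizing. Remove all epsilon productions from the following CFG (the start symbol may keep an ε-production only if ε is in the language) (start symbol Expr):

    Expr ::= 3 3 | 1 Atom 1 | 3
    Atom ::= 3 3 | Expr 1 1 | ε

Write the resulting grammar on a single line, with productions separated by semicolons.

The nullable symbols are {Atom}.
ε ∉ L(G), so no ε-production is kept.
Expand every rule over subsets of its nullable positions: Expr → 1 Atom 1 gives 1 Atom 1 | 1 1.

Expr ::= 3 3 | 1 Atom 1 | 1 1 | 3; Atom ::= 3 3 | Expr 1 1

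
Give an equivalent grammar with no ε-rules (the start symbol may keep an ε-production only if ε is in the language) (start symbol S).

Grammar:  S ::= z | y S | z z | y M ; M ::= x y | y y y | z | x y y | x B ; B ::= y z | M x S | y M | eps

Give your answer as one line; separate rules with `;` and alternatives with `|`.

Nullable nonterminals: {B}.
ε ∉ L(G), so no ε-production is kept.
For each production, add variants omitting each subset of nullable occurrences: M → x B gives x B | x.

S ::= z | y S | z z | y M; M ::= x y | y y y | z | x y y | x B | x; B ::= y z | M x S | y M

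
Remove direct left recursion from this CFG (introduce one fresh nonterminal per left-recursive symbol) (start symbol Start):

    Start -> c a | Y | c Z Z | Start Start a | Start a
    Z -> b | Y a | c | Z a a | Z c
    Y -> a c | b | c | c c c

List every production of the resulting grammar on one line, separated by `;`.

Start -> c a Start1 | Y Start1 | c Z Z Start1; Z -> b Z1 | Y a Z1 | c Z1; Y -> a c | b | c | c c c; Start1 -> Start a Start1 | a Start1 | ε; Z1 -> a a Z1 | c Z1 | ε

Directly left-recursive nonterminals: Start, Z.
For Start: α = {Start a, a}, β = {c a, Y, c Z Z}. Rewrite as Start → β Start1 and Start1 → α Start1 | ε.
For Z: α = {a a, c}, β = {b, Y a, c}. Rewrite as Z → β Z1 and Z1 → α Z1 | ε.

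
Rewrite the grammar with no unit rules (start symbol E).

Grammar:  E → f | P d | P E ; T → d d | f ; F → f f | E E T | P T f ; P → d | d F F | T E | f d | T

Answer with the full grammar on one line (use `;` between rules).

E → f | P d | P E; T → d d | f; F → f f | E E T | P T f; P → d | d F F | T E | f d | d d | f

Unit pairs: P ⇒* {T}.
For each unit pair (A, B), copy every non-unit production of B to A, then drop all unit productions.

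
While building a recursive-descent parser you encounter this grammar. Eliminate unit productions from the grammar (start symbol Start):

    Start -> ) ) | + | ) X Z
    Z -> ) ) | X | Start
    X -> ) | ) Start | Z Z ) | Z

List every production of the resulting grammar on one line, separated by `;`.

Unit pairs: X ⇒* {Start, Z}; Z ⇒* {Start, X}.
For each unit pair (A, B), copy every non-unit production of B to A, then drop all unit productions.

Start -> ) ) | + | ) X Z; Z -> ) ) | + | ) X Z | ) | ) Start | Z Z ); X -> ) ) | + | ) X Z | ) | ) Start | Z Z )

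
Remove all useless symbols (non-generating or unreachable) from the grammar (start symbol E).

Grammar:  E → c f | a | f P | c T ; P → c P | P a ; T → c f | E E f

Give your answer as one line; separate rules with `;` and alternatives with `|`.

E → c f | a | c T; T → c f | E E f

Generating nonterminals: {E, T}.
Reachable from E after that: {E, T}.
Removed useless symbols: {P} and every production mentioning them.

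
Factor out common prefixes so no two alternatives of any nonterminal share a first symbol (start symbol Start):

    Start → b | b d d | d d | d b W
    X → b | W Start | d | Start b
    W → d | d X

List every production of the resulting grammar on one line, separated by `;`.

Start → b Start1 | d Start2; X → b | W Start | d | Start b; W → d W1; Start1 → ε | d d; Start2 → d | b W; W1 → ε | X

Start has alternatives sharing prefix 'b': factor to Start → b Start1 with Start1 → ε | d d.
Start has alternatives sharing prefix 'd': factor to Start → d Start2 with Start2 → d | b W.
W has alternatives sharing prefix 'd': factor to W → d W1 with W1 → ε | X.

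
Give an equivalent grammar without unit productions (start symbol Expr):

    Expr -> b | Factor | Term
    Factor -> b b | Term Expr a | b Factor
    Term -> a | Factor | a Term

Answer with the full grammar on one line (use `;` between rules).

Expr -> a | a Term | b b | Term Expr a | b Factor | b; Factor -> b b | Term Expr a | b Factor; Term -> a | a Term | b b | Term Expr a | b Factor

Unit pairs: Expr ⇒* {Factor, Term}; Term ⇒* {Factor}.
Replace each nonterminal's rules with the union of the non-unit rules of every nonterminal it unit-derives.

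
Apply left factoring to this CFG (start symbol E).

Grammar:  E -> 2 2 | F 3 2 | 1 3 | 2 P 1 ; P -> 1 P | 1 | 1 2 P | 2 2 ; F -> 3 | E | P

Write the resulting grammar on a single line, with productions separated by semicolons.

E has alternatives sharing prefix '2': factor to E → 2 E' with E' → 2 | P 1.
P has alternatives sharing prefix '1': factor to P → 1 P' with P' → P | ε | 2 P.

E -> F 3 2 | 1 3 | 2 E'; P -> 2 2 | 1 P'; F -> 3 | E | P; E' -> 2 | P 1; P' -> P | ε | 2 P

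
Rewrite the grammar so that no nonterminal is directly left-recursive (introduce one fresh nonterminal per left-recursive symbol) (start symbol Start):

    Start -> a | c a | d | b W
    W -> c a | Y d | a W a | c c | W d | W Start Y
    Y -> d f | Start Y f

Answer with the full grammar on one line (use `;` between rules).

Directly left-recursive nonterminal: W.
For W: α = {d, Start Y}, β = {c a, Y d, a W a, c c}. Rewrite as W → β W1 and W1 → α W1 | ε.

Start -> a | c a | d | b W; W -> c a W1 | Y d W1 | a W a W1 | c c W1; Y -> d f | Start Y f; W1 -> d W1 | Start Y W1 | ε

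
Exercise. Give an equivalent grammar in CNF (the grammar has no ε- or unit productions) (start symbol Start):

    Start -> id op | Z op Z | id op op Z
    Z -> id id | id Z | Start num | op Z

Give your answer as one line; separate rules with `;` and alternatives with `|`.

Introduce a nonterminal for each terminal appearing in a rule of length ≥ 2: X1 → id, X2 → op, X3 → num.
Binarize each right-hand side of length ≥ 3 by chaining fresh nonterminals (Y1, Y2, …): affected rules were Start → Z X2 Z; Start → X1 X2 X2 Z.

Start -> X1 X2 | Z Y1 | X1 Y2; Z -> X1 X1 | X1 Z | Start X3 | X2 Z; X1 -> id; X2 -> op; X3 -> num; Y1 -> X2 Z; Y2 -> X2 Y3; Y3 -> X2 Z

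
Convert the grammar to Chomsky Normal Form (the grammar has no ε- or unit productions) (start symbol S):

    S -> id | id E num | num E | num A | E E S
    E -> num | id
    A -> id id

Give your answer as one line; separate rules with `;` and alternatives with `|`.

Introduce a nonterminal for each terminal appearing in a rule of length ≥ 2: X1 → id, X2 → num.
Binarize each right-hand side of length ≥ 3 by chaining fresh nonterminals (Y1, Y2, …): affected rules were S → X1 E X2; S → E E S.

S -> id | X1 Y1 | X2 E | X2 A | E Y2; E -> num | id; A -> X1 X1; X1 -> id; X2 -> num; Y1 -> E X2; Y2 -> E S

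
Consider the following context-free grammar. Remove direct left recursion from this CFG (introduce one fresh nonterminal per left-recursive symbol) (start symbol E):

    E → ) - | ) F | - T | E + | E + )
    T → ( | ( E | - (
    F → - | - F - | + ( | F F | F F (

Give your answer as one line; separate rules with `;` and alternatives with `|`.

E → ) - E' | ) F E' | - T E'; T → ( | ( E | - (; F → - F' | - F - F' | + ( F'; E' → + E' | + ) E' | ε; F' → F F' | F ( F' | ε

Left recursion appears on E, F.
For E: α = {+, + )}, β = {) -, ) F, - T}. Rewrite as E → β E' and E' → α E' | ε.
For F: α = {F, F (}, β = {-, - F -, + (}. Rewrite as F → β F' and F' → α F' | ε.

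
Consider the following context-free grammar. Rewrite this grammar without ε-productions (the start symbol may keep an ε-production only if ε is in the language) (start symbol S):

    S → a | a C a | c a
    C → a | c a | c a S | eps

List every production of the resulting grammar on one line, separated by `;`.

S → a | a C a | a a | c a; C → a | c a | c a S

Nullable set = {C}.
ε ∉ L(G), so no ε-production is kept.
For each production, add variants omitting each subset of nullable occurrences: S → a C a gives a C a | a a.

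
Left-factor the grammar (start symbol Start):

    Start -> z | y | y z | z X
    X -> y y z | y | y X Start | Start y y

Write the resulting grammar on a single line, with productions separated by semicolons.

Start -> z Start1 | y Start2; X -> Start y y | y X1; Start1 -> ε | X; Start2 -> ε | z; X1 -> y z | ε | X Start

Start has alternatives sharing prefix 'z': factor to Start → z Start1 with Start1 → ε | X.
Start has alternatives sharing prefix 'y': factor to Start → y Start2 with Start2 → ε | z.
X has alternatives sharing prefix 'y': factor to X → y X1 with X1 → y z | ε | X Start.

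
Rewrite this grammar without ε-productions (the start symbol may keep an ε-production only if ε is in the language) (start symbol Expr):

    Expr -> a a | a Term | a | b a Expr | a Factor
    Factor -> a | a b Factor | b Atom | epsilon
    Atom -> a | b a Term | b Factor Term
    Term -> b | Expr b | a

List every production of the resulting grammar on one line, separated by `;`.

The nullable symbols are {Factor}.
ε ∉ L(G), so no ε-production is kept.
Add the nullable-subset variants: Factor → a b Factor gives a b Factor | a b. Atom → b Factor Term gives b Factor Term | b Term.

Expr -> a a | a Term | a | b a Expr | a Factor; Factor -> a | a b Factor | a b | b Atom; Atom -> a | b a Term | b Factor Term | b Term; Term -> b | Expr b | a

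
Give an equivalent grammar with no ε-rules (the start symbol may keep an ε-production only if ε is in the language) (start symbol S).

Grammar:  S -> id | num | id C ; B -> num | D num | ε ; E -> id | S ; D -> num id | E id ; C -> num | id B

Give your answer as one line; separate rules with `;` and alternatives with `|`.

Nullable set = {B}.
ε ∉ L(G), so no ε-production is kept.
For each production, add variants omitting each subset of nullable occurrences: C → id B gives id B | id.

S -> id | num | id C; B -> num | D num; E -> id | S; D -> num id | E id; C -> num | id B | id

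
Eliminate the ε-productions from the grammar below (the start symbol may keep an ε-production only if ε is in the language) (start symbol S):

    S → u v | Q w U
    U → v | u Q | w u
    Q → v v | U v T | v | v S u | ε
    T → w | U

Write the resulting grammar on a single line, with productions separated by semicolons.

S → u v | Q w U | w U; U → v | u Q | u | w u; Q → v v | U v T | v | v S u; T → w | U

The nullable symbols are {Q}.
ε ∉ L(G), so no ε-production is kept.
Add the nullable-subset variants: S → Q w U gives Q w U | w U. U → u Q gives u Q | u.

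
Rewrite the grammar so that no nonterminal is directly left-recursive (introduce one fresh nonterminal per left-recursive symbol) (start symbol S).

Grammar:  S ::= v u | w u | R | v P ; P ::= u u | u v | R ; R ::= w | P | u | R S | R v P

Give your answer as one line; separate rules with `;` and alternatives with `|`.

Directly left-recursive nonterminal: R.
For R: α = {S, v P}, β = {w, P, u}. Rewrite as R → β R' and R' → α R' | ε.

S ::= v u | w u | R | v P; P ::= u u | u v | R; R ::= w R' | P R' | u R'; R' ::= S R' | v P R' | ε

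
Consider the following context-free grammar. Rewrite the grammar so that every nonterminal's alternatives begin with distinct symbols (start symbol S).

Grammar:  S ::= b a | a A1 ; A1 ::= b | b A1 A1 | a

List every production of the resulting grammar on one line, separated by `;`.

S ::= b a | a A1; A1 ::= a | b A1'; A1' ::= epsilon | A1 A1

A1 has alternatives sharing prefix 'b': factor to A1 → b A1' with A1' → ε | A1 A1.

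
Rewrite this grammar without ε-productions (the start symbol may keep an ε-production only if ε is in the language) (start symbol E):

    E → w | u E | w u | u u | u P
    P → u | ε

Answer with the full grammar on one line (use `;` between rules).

E → w | u E | w u | u u | u P | u; P → u

Nullable nonterminals: {P}.
ε ∉ L(G), so no ε-production is kept.
Expand every rule over subsets of its nullable positions: E → u P gives u P | u.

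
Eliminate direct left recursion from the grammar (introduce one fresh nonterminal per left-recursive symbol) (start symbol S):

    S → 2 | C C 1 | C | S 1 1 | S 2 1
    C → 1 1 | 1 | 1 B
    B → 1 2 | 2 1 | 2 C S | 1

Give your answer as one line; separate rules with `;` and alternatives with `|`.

S → 2 S' | C C 1 S' | C S'; C → 1 1 | 1 | 1 B; B → 1 2 | 2 1 | 2 C S | 1; S' → 1 1 S' | 2 1 S' | ε

S is directly left-recursive.
For S: α = {1 1, 2 1}, β = {2, C C 1, C}. Rewrite as S → β S' and S' → α S' | ε.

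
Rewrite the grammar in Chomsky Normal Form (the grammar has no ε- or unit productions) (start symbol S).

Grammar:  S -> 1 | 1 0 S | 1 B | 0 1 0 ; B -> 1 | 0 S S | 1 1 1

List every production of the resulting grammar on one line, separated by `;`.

S -> 1 | X1 Y1 | X1 B | X2 Y2; B -> 1 | X2 Y3 | X1 Y4; X1 -> 1; X2 -> 0; Y1 -> X2 S; Y2 -> X1 X2; Y3 -> S S; Y4 -> X1 X1

Introduce a nonterminal for each terminal appearing in a rule of length ≥ 2: X1 → 1, X2 → 0.
Binarize each right-hand side of length ≥ 3 by chaining fresh nonterminals (Y1, Y2, …): affected rules were S → X1 X2 S; S → X2 X1 X2; B → X2 S S; B → X1 X1 X1.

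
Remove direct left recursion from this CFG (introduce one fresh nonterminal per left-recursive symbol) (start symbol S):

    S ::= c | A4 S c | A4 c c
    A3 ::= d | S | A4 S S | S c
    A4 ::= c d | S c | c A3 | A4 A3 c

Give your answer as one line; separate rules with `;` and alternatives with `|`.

Directly left-recursive nonterminal: A4.
For A4: α = {A3 c}, β = {c d, S c, c A3}. Rewrite as A4 → β A4' and A4' → α A4' | ε.

S ::= c | A4 S c | A4 c c; A3 ::= d | S | A4 S S | S c; A4 ::= c d A4' | S c A4' | c A3 A4'; A4' ::= A3 c A4' | epsilon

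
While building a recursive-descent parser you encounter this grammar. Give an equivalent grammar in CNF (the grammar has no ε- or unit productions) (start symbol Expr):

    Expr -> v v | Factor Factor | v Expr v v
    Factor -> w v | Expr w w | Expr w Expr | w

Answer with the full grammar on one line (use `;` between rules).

Expr -> X1 X1 | Factor Factor | X1 Y1; Factor -> X2 X1 | Expr Y3 | Expr Y4 | w; X1 -> v; X2 -> w; Y1 -> Expr Y2; Y2 -> X1 X1; Y3 -> X2 X2; Y4 -> X2 Expr

Introduce a nonterminal for each terminal appearing in a rule of length ≥ 2: X1 → v, X2 → w.
Binarize each right-hand side of length ≥ 3 by chaining fresh nonterminals (Y1, Y2, …): affected rules were Expr → X1 Expr X1 X1; Factor → Expr X2 X2; Factor → Expr X2 Expr.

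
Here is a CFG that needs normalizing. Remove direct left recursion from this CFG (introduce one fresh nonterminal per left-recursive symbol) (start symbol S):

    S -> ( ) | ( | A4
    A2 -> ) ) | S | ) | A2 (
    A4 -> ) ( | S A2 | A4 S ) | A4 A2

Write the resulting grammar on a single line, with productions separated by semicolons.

S -> ( ) | ( | A4; A2 -> ) ) A2' | S A2' | ) A2'; A4 -> ) ( A4' | S A2 A4'; A2' -> ( A2' | ε; A4' -> S ) A4' | A2 A4' | ε

Directly left-recursive nonterminals: A2, A4.
For A2: α = {(}, β = {) ), S, )}. Rewrite as A2 → β A2' and A2' → α A2' | ε.
For A4: α = {S ), A2}, β = {) (, S A2}. Rewrite as A4 → β A4' and A4' → α A4' | ε.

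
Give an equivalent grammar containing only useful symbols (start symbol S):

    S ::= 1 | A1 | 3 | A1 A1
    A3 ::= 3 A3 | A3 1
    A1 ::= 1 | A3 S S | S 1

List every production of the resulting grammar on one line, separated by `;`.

Generating nonterminals: {A1, S}.
Reachable from S after that: {A1, S}.
Removed useless symbols: {A3} and every production mentioning them.

S ::= 1 | A1 | 3 | A1 A1; A1 ::= 1 | S 1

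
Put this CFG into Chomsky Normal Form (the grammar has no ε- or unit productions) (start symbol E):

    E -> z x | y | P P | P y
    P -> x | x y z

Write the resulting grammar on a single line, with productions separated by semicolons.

Introduce a nonterminal for each terminal appearing in a rule of length ≥ 2: X1 → z, X2 → x, X3 → y.
Binarize each right-hand side of length ≥ 3 by chaining fresh nonterminals (Y1, Y2, …): affected rules were P → X2 X3 X1.

E -> X1 X2 | y | P P | P X3; P -> x | X2 Y1; X1 -> z; X2 -> x; X3 -> y; Y1 -> X3 X1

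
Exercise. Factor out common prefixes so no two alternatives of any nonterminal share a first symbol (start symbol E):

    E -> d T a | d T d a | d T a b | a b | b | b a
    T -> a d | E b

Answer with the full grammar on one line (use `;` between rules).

E -> a b | d T E' | b E''; T -> a d | E b; E' -> d a | a E'''; E'' -> ε | a; E''' -> ε | b

E has alternatives sharing prefix 'd T': factor to E → d T E' with E' → a | d a | a b.
E has alternatives sharing prefix 'b': factor to E → b E'' with E'' → ε | a.
E' has alternatives sharing prefix 'a': factor to E' → a E''' with E''' → ε | b.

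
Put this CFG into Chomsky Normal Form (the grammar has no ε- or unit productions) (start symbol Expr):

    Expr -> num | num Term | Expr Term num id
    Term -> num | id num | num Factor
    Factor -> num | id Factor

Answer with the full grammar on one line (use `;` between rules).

Introduce a nonterminal for each terminal appearing in a rule of length ≥ 2: X1 → num, X2 → id.
Binarize each right-hand side of length ≥ 3 by chaining fresh nonterminals (Y1, Y2, …): affected rules were Expr → Expr Term X1 X2.

Expr -> num | X1 Term | Expr Y1; Term -> num | X2 X1 | X1 Factor; Factor -> num | X2 Factor; X1 -> num; X2 -> id; Y1 -> Term Y2; Y2 -> X1 X2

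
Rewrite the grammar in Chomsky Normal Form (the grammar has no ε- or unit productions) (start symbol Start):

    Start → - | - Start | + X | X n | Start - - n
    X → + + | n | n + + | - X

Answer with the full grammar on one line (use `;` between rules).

Introduce a nonterminal for each terminal appearing in a rule of length ≥ 2: X1 → -, X2 → +, X3 → n.
Binarize each right-hand side of length ≥ 3 by chaining fresh nonterminals (Y1, Y2, …): affected rules were Start → Start X1 X1 X3; X → X3 X2 X2.

Start → - | X1 Start | X2 X | X X3 | Start Y1; X → X2 X2 | n | X3 Y3 | X1 X; X1 → -; X2 → +; X3 → n; Y1 → X1 Y2; Y2 → X1 X3; Y3 → X2 X2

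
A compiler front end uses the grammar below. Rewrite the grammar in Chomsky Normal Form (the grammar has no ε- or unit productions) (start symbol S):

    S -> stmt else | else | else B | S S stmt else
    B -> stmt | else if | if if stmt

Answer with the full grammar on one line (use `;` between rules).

Introduce a nonterminal for each terminal appearing in a rule of length ≥ 2: X1 → stmt, X2 → else, X3 → if.
Binarize each right-hand side of length ≥ 3 by chaining fresh nonterminals (Y1, Y2, …): affected rules were S → S S X1 X2; B → X3 X3 X1.

S -> X1 X2 | else | X2 B | S Y1; B -> stmt | X2 X3 | X3 Y3; X1 -> stmt; X2 -> else; X3 -> if; Y1 -> S Y2; Y2 -> X1 X2; Y3 -> X3 X1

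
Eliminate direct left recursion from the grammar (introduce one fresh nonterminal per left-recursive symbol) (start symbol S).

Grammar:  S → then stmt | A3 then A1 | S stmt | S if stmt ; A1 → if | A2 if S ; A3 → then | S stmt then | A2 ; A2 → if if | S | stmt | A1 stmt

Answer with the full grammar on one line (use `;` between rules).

S → then stmt S' | A3 then A1 S'; A1 → if | A2 if S; A3 → then | S stmt then | A2; A2 → if if | S | stmt | A1 stmt; S' → stmt S' | if stmt S' | ε

Directly left-recursive nonterminal: S.
For S: α = {stmt, if stmt}, β = {then stmt, A3 then A1}. Rewrite as S → β S' and S' → α S' | ε.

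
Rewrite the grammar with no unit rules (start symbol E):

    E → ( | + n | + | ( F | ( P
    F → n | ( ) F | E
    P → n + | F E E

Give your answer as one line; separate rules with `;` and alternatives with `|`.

Unit pairs: F ⇒* {E}.
Replace each nonterminal's rules with the union of the non-unit rules of every nonterminal it unit-derives.

E → ( | + n | + | ( F | ( P; F → ( | + n | + | ( F | ( P | n | ( ) F; P → n + | F E E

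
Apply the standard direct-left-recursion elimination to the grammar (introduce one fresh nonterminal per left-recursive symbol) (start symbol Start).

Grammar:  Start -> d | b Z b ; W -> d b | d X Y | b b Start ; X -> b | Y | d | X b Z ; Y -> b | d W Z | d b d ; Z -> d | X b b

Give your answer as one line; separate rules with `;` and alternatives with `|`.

Left recursion appears on X.
For X: α = {b Z}, β = {b, Y, d}. Rewrite as X → β X1 and X1 → α X1 | ε.

Start -> d | b Z b; W -> d b | d X Y | b b Start; X -> b X1 | Y X1 | d X1; Y -> b | d W Z | d b d; Z -> d | X b b; X1 -> b Z X1 | ε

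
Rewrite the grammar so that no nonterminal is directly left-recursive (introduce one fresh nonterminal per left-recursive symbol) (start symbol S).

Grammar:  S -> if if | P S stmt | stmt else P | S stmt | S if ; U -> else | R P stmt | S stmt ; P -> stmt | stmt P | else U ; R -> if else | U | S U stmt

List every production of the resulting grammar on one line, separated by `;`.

S is directly left-recursive.
For S: α = {stmt, if}, β = {if if, P S stmt, stmt else P}. Rewrite as S → β S' and S' → α S' | ε.

S -> if if S' | P S stmt S' | stmt else P S'; U -> else | R P stmt | S stmt; P -> stmt | stmt P | else U; R -> if else | U | S U stmt; S' -> stmt S' | if S' | ε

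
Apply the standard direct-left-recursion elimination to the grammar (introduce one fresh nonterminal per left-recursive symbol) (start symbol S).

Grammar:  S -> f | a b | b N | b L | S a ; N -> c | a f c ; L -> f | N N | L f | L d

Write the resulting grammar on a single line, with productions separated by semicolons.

Directly left-recursive nonterminals: S, L.
For S: α = {a}, β = {f, a b, b N, b L}. Rewrite as S → β S' and S' → α S' | ε.
For L: α = {f, d}, β = {f, N N}. Rewrite as L → β L' and L' → α L' | ε.

S -> f S' | a b S' | b N S' | b L S'; N -> c | a f c; L -> f L' | N N L'; S' -> a S' | ε; L' -> f L' | d L' | ε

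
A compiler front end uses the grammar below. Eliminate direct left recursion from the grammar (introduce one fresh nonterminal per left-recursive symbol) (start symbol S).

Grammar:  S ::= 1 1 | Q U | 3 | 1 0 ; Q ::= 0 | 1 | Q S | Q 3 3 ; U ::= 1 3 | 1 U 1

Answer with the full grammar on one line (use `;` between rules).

S ::= 1 1 | Q U | 3 | 1 0; Q ::= 0 Q' | 1 Q'; U ::= 1 3 | 1 U 1; Q' ::= S Q' | 3 3 Q' | ε

Q is directly left-recursive.
For Q: α = {S, 3 3}, β = {0, 1}. Rewrite as Q → β Q' and Q' → α Q' | ε.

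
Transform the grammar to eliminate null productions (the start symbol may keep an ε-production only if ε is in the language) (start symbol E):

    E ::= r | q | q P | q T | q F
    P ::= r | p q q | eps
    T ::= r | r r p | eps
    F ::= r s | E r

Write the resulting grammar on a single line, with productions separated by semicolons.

The nullable symbols are {P, T}.
ε ∉ L(G), so no ε-production is kept.

E ::= r | q | q P | q T | q F; P ::= r | p q q; T ::= r | r r p; F ::= r s | E r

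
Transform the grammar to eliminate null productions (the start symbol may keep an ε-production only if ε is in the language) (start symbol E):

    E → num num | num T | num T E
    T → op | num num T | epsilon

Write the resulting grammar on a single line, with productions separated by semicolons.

The nullable symbols are {T}.
ε ∉ L(G), so no ε-production is kept.
Add the nullable-subset variants: E → num T gives num T | num. E → num T E gives num T E | num E. T → num num T gives num num T | num num.

E → num num | num T | num | num T E | num E; T → op | num num T | num num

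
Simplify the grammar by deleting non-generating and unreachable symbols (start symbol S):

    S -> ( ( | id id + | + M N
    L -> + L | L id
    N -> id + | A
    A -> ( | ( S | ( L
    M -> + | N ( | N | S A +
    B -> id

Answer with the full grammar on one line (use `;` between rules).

Generating nonterminals: {A, B, M, N, S}.
Reachable from S after that: {A, M, N, S}.
Removed useless symbols: {B, L} and every production mentioning them.

S -> ( ( | id id + | + M N; N -> id + | A; A -> ( | ( S; M -> + | N ( | N | S A +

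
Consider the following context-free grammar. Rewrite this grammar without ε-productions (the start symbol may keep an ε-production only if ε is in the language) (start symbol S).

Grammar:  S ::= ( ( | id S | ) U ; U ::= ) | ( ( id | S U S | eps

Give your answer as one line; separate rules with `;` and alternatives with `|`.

The nullable symbols are {U}.
ε ∉ L(G), so no ε-production is kept.
Add the nullable-subset variants: S → ) U gives ) U | ). U → S U S gives S U S | S S.

S ::= ( ( | id S | ) U | ); U ::= ) | ( ( id | S U S | S S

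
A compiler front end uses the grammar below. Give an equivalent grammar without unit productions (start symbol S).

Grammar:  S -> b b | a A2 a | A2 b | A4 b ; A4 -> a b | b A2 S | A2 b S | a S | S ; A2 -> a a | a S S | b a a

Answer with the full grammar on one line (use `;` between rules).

Unit pairs: A4 ⇒* {S}.
For every A with A ⇒* B via unit rules, add B's non-unit alternatives to A; then delete every rule of the form X → Y.

S -> b b | a A2 a | A2 b | A4 b; A4 -> a b | b A2 S | A2 b S | a S | b b | a A2 a | A2 b | A4 b; A2 -> a a | a S S | b a a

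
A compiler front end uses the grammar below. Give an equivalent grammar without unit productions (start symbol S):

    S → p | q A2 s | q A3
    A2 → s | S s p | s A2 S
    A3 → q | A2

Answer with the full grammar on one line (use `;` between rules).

S → p | q A2 s | q A3; A2 → s | S s p | s A2 S; A3 → s | S s p | s A2 S | q

Unit pairs: A3 ⇒* {A2}.
For each unit pair (A, B), copy every non-unit production of B to A, then drop all unit productions.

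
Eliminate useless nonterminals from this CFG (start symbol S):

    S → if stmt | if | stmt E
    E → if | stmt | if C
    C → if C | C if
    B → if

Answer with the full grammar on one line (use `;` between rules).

Generating nonterminals: {B, E, S}.
Reachable from S after that: {E, S}.
Removed useless symbols: {B, C} and every production mentioning them.

S → if stmt | if | stmt E; E → if | stmt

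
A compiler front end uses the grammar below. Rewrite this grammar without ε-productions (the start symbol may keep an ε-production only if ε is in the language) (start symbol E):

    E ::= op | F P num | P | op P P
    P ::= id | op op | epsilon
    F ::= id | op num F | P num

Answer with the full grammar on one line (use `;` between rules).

The nullable symbols are {E, P}.
ε ∈ L(G) since E is nullable, so keep E → ε.
For each production, add variants omitting each subset of nullable occurrences: E → F P num gives F P num | F num. E → op P P gives op P P | op P. F → P num gives P num | num.

E ::= op | F P num | F num | P | op P P | op P | epsilon; P ::= id | op op; F ::= id | op num F | P num | num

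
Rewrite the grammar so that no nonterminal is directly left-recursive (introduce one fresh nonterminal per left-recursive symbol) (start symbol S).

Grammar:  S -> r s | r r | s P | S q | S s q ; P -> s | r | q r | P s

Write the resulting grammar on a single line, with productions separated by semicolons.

S -> r s S' | r r S' | s P S'; P -> s P' | r P' | q r P'; S' -> q S' | s q S' | ε; P' -> s P' | ε

Left recursion appears on S, P.
For S: α = {q, s q}, β = {r s, r r, s P}. Rewrite as S → β S' and S' → α S' | ε.
For P: α = {s}, β = {s, r, q r}. Rewrite as P → β P' and P' → α P' | ε.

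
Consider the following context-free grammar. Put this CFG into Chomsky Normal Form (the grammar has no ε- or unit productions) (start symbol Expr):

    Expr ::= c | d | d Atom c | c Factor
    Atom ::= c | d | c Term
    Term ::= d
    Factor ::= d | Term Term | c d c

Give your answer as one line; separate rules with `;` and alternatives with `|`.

Expr ::= c | d | X1 Y1 | X2 Factor; Atom ::= c | d | X2 Term; Term ::= d; Factor ::= d | Term Term | X2 Y2; X1 ::= d; X2 ::= c; Y1 ::= Atom X2; Y2 ::= X1 X2

Introduce a nonterminal for each terminal appearing in a rule of length ≥ 2: X1 → d, X2 → c.
Binarize each right-hand side of length ≥ 3 by chaining fresh nonterminals (Y1, Y2, …): affected rules were Expr → X1 Atom X2; Factor → X2 X1 X2.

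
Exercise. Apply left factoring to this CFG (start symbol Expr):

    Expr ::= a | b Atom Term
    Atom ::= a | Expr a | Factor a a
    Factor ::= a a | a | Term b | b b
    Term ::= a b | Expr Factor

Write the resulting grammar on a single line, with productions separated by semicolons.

Factor has alternatives sharing prefix 'a': factor to Factor → a Factor1 with Factor1 → a | ε.

Expr ::= a | b Atom Term; Atom ::= a | Expr a | Factor a a; Factor ::= Term b | b b | a Factor1; Term ::= a b | Expr Factor; Factor1 ::= a | eps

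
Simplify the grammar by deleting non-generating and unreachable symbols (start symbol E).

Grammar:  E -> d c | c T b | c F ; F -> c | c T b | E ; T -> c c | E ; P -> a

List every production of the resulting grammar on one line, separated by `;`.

Generating nonterminals: {E, F, P, T}.
Reachable from E after that: {E, F, T}.
Removed useless symbols: {P} and every production mentioning them.

E -> d c | c T b | c F; F -> c | c T b | E; T -> c c | E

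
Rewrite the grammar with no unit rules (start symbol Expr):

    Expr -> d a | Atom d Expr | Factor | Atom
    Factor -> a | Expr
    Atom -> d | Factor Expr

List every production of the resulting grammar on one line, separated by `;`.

Unit pairs: Expr ⇒* {Atom, Factor}; Factor ⇒* {Atom, Expr}.
For every A with A ⇒* B via unit rules, add B's non-unit alternatives to A; then delete every rule of the form X → Y.

Expr -> d | Factor Expr | a | d a | Atom d Expr; Factor -> d | Factor Expr | a | d a | Atom d Expr; Atom -> d | Factor Expr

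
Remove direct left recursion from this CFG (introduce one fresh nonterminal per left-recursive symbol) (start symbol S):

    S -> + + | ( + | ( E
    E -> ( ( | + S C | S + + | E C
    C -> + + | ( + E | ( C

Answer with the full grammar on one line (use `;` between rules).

S -> + + | ( + | ( E; E -> ( ( E' | + S C E' | S + + E'; C -> + + | ( + E | ( C; E' -> C E' | eps

Directly left-recursive nonterminal: E.
For E: α = {C}, β = {( (, + S C, S + +}. Rewrite as E → β E' and E' → α E' | ε.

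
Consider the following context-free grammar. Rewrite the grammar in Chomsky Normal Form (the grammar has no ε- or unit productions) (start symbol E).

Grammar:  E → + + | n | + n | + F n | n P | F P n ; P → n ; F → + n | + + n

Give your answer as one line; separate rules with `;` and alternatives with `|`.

Introduce a nonterminal for each terminal appearing in a rule of length ≥ 2: X1 → +, X2 → n.
Binarize each right-hand side of length ≥ 3 by chaining fresh nonterminals (Y1, Y2, …): affected rules were E → X1 F X2; E → F P X2; F → X1 X1 X2.

E → X1 X1 | n | X1 X2 | X1 Y1 | X2 P | F Y2; P → n; F → X1 X2 | X1 Y3; X1 → +; X2 → n; Y1 → F X2; Y2 → P X2; Y3 → X1 X2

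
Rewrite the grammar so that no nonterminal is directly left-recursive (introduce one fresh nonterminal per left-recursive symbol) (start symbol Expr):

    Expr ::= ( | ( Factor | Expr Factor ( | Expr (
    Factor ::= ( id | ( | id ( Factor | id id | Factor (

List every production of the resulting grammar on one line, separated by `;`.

Left recursion appears on Expr, Factor.
For Expr: α = {Factor (, (}, β = {(, ( Factor}. Rewrite as Expr → β Expr1 and Expr1 → α Expr1 | ε.
For Factor: α = {(}, β = {( id, (, id ( Factor, id id}. Rewrite as Factor → β Factor1 and Factor1 → α Factor1 | ε.

Expr ::= ( Expr1 | ( Factor Expr1; Factor ::= ( id Factor1 | ( Factor1 | id ( Factor Factor1 | id id Factor1; Expr1 ::= Factor ( Expr1 | ( Expr1 | ε; Factor1 ::= ( Factor1 | ε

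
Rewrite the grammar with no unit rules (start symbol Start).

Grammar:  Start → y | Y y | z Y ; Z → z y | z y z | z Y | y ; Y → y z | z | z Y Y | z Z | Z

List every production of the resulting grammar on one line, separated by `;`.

Unit pairs: Y ⇒* {Z}.
For every A with A ⇒* B via unit rules, add B's non-unit alternatives to A; then delete every rule of the form X → Y.

Start → y | Y y | z Y; Z → z y | z y z | z Y | y; Y → z y | z y z | z Y | y | y z | z | z Y Y | z Z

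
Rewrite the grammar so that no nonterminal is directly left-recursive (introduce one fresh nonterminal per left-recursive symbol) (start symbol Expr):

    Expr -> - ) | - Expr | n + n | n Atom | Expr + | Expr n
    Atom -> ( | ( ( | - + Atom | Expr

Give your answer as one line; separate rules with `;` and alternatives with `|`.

Expr -> - ) Expr1 | - Expr Expr1 | n + n Expr1 | n Atom Expr1; Atom -> ( | ( ( | - + Atom | Expr; Expr1 -> + Expr1 | n Expr1 | ε

Directly left-recursive nonterminal: Expr.
For Expr: α = {+, n}, β = {- ), - Expr, n + n, n Atom}. Rewrite as Expr → β Expr1 and Expr1 → α Expr1 | ε.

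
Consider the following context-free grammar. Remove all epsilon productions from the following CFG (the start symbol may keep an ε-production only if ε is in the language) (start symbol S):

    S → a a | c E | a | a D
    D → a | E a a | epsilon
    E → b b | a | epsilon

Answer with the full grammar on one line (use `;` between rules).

Nullable nonterminals: {D, E}.
ε ∉ L(G), so no ε-production is kept.
For each production, add variants omitting each subset of nullable occurrences: S → c E gives c E | c. D → E a a gives E a a | a a.

S → a a | c E | c | a | a D; D → a | E a a | a a; E → b b | a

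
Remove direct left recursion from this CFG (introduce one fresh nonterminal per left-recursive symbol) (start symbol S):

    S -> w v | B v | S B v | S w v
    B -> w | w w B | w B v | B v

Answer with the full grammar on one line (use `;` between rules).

S, B are directly left-recursive.
For S: α = {B v, w v}, β = {w v, B v}. Rewrite as S → β S' and S' → α S' | ε.
For B: α = {v}, β = {w, w w B, w B v}. Rewrite as B → β B' and B' → α B' | ε.

S -> w v S' | B v S'; B -> w B' | w w B B' | w B v B'; S' -> B v S' | w v S' | ε; B' -> v B' | ε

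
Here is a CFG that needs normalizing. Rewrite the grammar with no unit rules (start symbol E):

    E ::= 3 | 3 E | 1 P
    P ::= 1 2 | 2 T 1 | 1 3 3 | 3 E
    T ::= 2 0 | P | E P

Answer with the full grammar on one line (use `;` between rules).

E ::= 3 | 3 E | 1 P; P ::= 1 2 | 2 T 1 | 1 3 3 | 3 E; T ::= 1 2 | 2 T 1 | 1 3 3 | 3 E | 2 0 | E P

Unit pairs: T ⇒* {P}.
Replace each nonterminal's rules with the union of the non-unit rules of every nonterminal it unit-derives.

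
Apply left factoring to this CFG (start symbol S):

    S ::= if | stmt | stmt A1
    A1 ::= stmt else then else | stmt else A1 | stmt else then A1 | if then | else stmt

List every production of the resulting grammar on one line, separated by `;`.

S ::= if | stmt S'; A1 ::= if then | else stmt | stmt else A1'; S' ::= ε | A1; A1' ::= A1 | then A1''; A1'' ::= else | A1

S has alternatives sharing prefix 'stmt': factor to S → stmt S' with S' → ε | A1.
A1 has alternatives sharing prefix 'stmt else': factor to A1 → stmt else A1' with A1' → then else | A1 | then A1.
A1' has alternatives sharing prefix 'then': factor to A1' → then A1'' with A1'' → else | A1.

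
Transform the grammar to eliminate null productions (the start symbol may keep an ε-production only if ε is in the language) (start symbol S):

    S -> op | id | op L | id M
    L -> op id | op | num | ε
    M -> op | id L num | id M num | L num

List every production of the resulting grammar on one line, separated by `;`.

S -> op | id | op L | id M; L -> op id | op | num; M -> op | id L num | id num | id M num | L num | num

Nullable nonterminals: {L}.
ε ∉ L(G), so no ε-production is kept.
For each production, add variants omitting each subset of nullable occurrences: M → id L num gives id L num | id num. M → L num gives L num | num.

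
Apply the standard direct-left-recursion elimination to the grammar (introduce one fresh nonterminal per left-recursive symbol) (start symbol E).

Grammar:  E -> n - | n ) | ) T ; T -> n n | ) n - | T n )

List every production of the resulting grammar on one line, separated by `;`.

E -> n - | n ) | ) T; T -> n n T' | ) n - T'; T' -> n ) T' | ε

Left recursion appears on T.
For T: α = {n )}, β = {n n, ) n -}. Rewrite as T → β T' and T' → α T' | ε.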